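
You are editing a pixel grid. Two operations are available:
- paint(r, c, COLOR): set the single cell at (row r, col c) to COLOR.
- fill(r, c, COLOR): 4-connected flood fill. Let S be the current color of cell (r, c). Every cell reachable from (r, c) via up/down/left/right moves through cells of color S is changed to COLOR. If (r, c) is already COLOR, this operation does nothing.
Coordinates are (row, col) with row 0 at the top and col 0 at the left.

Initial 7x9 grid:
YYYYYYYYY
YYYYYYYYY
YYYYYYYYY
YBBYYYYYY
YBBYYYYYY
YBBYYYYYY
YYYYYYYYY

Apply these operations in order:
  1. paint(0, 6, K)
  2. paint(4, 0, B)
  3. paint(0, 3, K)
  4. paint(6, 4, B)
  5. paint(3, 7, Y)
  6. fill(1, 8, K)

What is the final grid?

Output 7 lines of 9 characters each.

After op 1 paint(0,6,K):
YYYYYYKYY
YYYYYYYYY
YYYYYYYYY
YBBYYYYYY
YBBYYYYYY
YBBYYYYYY
YYYYYYYYY
After op 2 paint(4,0,B):
YYYYYYKYY
YYYYYYYYY
YYYYYYYYY
YBBYYYYYY
BBBYYYYYY
YBBYYYYYY
YYYYYYYYY
After op 3 paint(0,3,K):
YYYKYYKYY
YYYYYYYYY
YYYYYYYYY
YBBYYYYYY
BBBYYYYYY
YBBYYYYYY
YYYYYYYYY
After op 4 paint(6,4,B):
YYYKYYKYY
YYYYYYYYY
YYYYYYYYY
YBBYYYYYY
BBBYYYYYY
YBBYYYYYY
YYYYBYYYY
After op 5 paint(3,7,Y):
YYYKYYKYY
YYYYYYYYY
YYYYYYYYY
YBBYYYYYY
BBBYYYYYY
YBBYYYYYY
YYYYBYYYY
After op 6 fill(1,8,K) [53 cells changed]:
KKKKKKKKK
KKKKKKKKK
KKKKKKKKK
KBBKKKKKK
BBBKKKKKK
KBBKKKKKK
KKKKBKKKK

Answer: KKKKKKKKK
KKKKKKKKK
KKKKKKKKK
KBBKKKKKK
BBBKKKKKK
KBBKKKKKK
KKKKBKKKK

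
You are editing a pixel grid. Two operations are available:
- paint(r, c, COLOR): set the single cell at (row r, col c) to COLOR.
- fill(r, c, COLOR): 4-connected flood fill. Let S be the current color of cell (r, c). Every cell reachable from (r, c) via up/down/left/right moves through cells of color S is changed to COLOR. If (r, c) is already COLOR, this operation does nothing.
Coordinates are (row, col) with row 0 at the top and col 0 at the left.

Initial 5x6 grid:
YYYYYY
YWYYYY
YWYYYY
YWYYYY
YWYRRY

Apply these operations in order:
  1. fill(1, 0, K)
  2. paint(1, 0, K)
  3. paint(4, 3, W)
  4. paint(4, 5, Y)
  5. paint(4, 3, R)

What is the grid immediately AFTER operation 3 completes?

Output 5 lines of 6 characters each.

Answer: KKKKKK
KWKKKK
KWKKKK
KWKKKK
KWKWRK

Derivation:
After op 1 fill(1,0,K) [24 cells changed]:
KKKKKK
KWKKKK
KWKKKK
KWKKKK
KWKRRK
After op 2 paint(1,0,K):
KKKKKK
KWKKKK
KWKKKK
KWKKKK
KWKRRK
After op 3 paint(4,3,W):
KKKKKK
KWKKKK
KWKKKK
KWKKKK
KWKWRK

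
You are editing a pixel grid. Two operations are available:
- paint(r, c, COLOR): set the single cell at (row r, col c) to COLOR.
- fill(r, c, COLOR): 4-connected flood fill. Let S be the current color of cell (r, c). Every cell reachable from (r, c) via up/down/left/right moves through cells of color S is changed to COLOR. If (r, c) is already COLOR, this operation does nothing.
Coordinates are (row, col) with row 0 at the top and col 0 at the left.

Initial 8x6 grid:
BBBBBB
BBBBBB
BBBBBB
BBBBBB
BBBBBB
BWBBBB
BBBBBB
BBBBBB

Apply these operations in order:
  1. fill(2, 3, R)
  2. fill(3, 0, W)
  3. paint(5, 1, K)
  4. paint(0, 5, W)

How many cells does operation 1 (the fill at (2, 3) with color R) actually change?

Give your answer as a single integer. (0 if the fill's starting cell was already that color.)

After op 1 fill(2,3,R) [47 cells changed]:
RRRRRR
RRRRRR
RRRRRR
RRRRRR
RRRRRR
RWRRRR
RRRRRR
RRRRRR

Answer: 47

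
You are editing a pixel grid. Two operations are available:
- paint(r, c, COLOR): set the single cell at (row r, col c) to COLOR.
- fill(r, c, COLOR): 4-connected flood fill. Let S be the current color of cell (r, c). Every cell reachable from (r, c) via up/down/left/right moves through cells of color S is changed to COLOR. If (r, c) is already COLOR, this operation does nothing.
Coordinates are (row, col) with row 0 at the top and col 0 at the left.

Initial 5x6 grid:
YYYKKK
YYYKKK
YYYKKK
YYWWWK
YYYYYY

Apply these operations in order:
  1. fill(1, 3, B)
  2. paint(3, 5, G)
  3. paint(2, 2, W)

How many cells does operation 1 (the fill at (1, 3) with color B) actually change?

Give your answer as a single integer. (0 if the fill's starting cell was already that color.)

After op 1 fill(1,3,B) [10 cells changed]:
YYYBBB
YYYBBB
YYYBBB
YYWWWB
YYYYYY

Answer: 10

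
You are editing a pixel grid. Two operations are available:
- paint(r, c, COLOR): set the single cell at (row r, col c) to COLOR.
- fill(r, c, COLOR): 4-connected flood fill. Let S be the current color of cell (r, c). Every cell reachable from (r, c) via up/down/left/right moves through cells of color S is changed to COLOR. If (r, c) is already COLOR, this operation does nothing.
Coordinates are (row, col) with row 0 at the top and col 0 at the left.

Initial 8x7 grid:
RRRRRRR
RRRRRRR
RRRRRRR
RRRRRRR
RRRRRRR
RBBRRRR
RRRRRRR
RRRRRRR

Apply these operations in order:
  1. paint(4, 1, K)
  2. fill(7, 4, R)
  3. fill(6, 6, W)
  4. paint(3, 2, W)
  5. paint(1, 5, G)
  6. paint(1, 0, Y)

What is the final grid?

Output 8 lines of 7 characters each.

After op 1 paint(4,1,K):
RRRRRRR
RRRRRRR
RRRRRRR
RRRRRRR
RKRRRRR
RBBRRRR
RRRRRRR
RRRRRRR
After op 2 fill(7,4,R) [0 cells changed]:
RRRRRRR
RRRRRRR
RRRRRRR
RRRRRRR
RKRRRRR
RBBRRRR
RRRRRRR
RRRRRRR
After op 3 fill(6,6,W) [53 cells changed]:
WWWWWWW
WWWWWWW
WWWWWWW
WWWWWWW
WKWWWWW
WBBWWWW
WWWWWWW
WWWWWWW
After op 4 paint(3,2,W):
WWWWWWW
WWWWWWW
WWWWWWW
WWWWWWW
WKWWWWW
WBBWWWW
WWWWWWW
WWWWWWW
After op 5 paint(1,5,G):
WWWWWWW
WWWWWGW
WWWWWWW
WWWWWWW
WKWWWWW
WBBWWWW
WWWWWWW
WWWWWWW
After op 6 paint(1,0,Y):
WWWWWWW
YWWWWGW
WWWWWWW
WWWWWWW
WKWWWWW
WBBWWWW
WWWWWWW
WWWWWWW

Answer: WWWWWWW
YWWWWGW
WWWWWWW
WWWWWWW
WKWWWWW
WBBWWWW
WWWWWWW
WWWWWWW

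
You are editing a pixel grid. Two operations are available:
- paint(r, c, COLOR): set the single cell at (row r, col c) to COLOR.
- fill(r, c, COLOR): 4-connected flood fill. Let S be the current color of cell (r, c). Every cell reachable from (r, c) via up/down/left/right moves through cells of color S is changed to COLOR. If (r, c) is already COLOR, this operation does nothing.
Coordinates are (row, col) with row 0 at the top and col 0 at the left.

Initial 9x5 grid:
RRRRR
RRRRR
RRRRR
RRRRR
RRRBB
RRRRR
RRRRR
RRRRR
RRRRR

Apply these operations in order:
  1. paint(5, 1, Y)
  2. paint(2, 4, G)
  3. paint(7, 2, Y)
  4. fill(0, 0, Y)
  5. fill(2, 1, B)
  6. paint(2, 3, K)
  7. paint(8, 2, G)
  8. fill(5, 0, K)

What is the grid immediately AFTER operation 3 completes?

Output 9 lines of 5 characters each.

After op 1 paint(5,1,Y):
RRRRR
RRRRR
RRRRR
RRRRR
RRRBB
RYRRR
RRRRR
RRRRR
RRRRR
After op 2 paint(2,4,G):
RRRRR
RRRRR
RRRRG
RRRRR
RRRBB
RYRRR
RRRRR
RRRRR
RRRRR
After op 3 paint(7,2,Y):
RRRRR
RRRRR
RRRRG
RRRRR
RRRBB
RYRRR
RRRRR
RRYRR
RRRRR

Answer: RRRRR
RRRRR
RRRRG
RRRRR
RRRBB
RYRRR
RRRRR
RRYRR
RRRRR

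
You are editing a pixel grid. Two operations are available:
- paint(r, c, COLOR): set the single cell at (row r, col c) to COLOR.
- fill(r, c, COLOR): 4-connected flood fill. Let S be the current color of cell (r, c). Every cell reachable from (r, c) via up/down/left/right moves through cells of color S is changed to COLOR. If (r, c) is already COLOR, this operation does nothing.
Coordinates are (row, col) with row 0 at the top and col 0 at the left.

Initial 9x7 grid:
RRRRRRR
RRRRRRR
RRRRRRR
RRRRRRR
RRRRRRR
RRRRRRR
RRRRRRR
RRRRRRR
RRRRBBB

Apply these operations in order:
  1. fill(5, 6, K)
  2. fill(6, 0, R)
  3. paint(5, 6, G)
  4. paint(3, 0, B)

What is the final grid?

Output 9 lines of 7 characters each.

After op 1 fill(5,6,K) [60 cells changed]:
KKKKKKK
KKKKKKK
KKKKKKK
KKKKKKK
KKKKKKK
KKKKKKK
KKKKKKK
KKKKKKK
KKKKBBB
After op 2 fill(6,0,R) [60 cells changed]:
RRRRRRR
RRRRRRR
RRRRRRR
RRRRRRR
RRRRRRR
RRRRRRR
RRRRRRR
RRRRRRR
RRRRBBB
After op 3 paint(5,6,G):
RRRRRRR
RRRRRRR
RRRRRRR
RRRRRRR
RRRRRRR
RRRRRRG
RRRRRRR
RRRRRRR
RRRRBBB
After op 4 paint(3,0,B):
RRRRRRR
RRRRRRR
RRRRRRR
BRRRRRR
RRRRRRR
RRRRRRG
RRRRRRR
RRRRRRR
RRRRBBB

Answer: RRRRRRR
RRRRRRR
RRRRRRR
BRRRRRR
RRRRRRR
RRRRRRG
RRRRRRR
RRRRRRR
RRRRBBB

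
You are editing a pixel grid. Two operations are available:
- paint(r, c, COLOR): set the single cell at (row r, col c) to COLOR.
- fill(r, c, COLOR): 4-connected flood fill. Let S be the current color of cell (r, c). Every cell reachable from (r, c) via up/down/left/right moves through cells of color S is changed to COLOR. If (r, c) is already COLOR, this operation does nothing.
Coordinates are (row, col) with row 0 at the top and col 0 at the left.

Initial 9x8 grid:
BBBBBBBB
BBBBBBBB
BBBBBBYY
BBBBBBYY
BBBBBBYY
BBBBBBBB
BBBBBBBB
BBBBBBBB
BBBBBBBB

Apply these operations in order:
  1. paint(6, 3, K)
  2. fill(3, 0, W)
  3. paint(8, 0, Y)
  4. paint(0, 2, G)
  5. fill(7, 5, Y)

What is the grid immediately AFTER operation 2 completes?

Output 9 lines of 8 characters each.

After op 1 paint(6,3,K):
BBBBBBBB
BBBBBBBB
BBBBBBYY
BBBBBBYY
BBBBBBYY
BBBBBBBB
BBBKBBBB
BBBBBBBB
BBBBBBBB
After op 2 fill(3,0,W) [65 cells changed]:
WWWWWWWW
WWWWWWWW
WWWWWWYY
WWWWWWYY
WWWWWWYY
WWWWWWWW
WWWKWWWW
WWWWWWWW
WWWWWWWW

Answer: WWWWWWWW
WWWWWWWW
WWWWWWYY
WWWWWWYY
WWWWWWYY
WWWWWWWW
WWWKWWWW
WWWWWWWW
WWWWWWWW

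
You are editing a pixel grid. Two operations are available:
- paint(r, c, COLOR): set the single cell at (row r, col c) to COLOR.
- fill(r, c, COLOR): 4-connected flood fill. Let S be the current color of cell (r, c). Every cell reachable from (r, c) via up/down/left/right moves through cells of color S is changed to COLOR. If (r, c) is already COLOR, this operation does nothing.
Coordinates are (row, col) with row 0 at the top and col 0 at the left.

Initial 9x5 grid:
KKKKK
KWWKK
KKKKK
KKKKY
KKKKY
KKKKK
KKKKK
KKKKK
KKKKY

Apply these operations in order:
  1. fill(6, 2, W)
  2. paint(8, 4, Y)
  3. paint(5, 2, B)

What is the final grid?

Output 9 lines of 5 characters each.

After op 1 fill(6,2,W) [40 cells changed]:
WWWWW
WWWWW
WWWWW
WWWWY
WWWWY
WWWWW
WWWWW
WWWWW
WWWWY
After op 2 paint(8,4,Y):
WWWWW
WWWWW
WWWWW
WWWWY
WWWWY
WWWWW
WWWWW
WWWWW
WWWWY
After op 3 paint(5,2,B):
WWWWW
WWWWW
WWWWW
WWWWY
WWWWY
WWBWW
WWWWW
WWWWW
WWWWY

Answer: WWWWW
WWWWW
WWWWW
WWWWY
WWWWY
WWBWW
WWWWW
WWWWW
WWWWY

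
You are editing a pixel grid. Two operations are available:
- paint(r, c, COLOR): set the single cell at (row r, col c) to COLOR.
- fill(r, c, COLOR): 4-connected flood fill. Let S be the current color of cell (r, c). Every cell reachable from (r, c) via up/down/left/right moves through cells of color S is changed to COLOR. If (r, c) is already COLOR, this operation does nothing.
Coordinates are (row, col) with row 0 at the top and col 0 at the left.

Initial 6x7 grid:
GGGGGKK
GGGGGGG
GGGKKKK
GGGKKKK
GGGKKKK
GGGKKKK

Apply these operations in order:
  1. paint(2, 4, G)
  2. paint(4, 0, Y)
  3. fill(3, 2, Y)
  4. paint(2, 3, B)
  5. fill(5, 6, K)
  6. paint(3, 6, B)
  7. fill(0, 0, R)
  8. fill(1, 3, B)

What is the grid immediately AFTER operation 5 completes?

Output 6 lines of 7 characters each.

After op 1 paint(2,4,G):
GGGGGKK
GGGGGGG
GGGKGKK
GGGKKKK
GGGKKKK
GGGKKKK
After op 2 paint(4,0,Y):
GGGGGKK
GGGGGGG
GGGKGKK
GGGKKKK
YGGKKKK
GGGKKKK
After op 3 fill(3,2,Y) [24 cells changed]:
YYYYYKK
YYYYYYY
YYYKYKK
YYYKKKK
YYYKKKK
YYYKKKK
After op 4 paint(2,3,B):
YYYYYKK
YYYYYYY
YYYBYKK
YYYKKKK
YYYKKKK
YYYKKKK
After op 5 fill(5,6,K) [0 cells changed]:
YYYYYKK
YYYYYYY
YYYBYKK
YYYKKKK
YYYKKKK
YYYKKKK

Answer: YYYYYKK
YYYYYYY
YYYBYKK
YYYKKKK
YYYKKKK
YYYKKKK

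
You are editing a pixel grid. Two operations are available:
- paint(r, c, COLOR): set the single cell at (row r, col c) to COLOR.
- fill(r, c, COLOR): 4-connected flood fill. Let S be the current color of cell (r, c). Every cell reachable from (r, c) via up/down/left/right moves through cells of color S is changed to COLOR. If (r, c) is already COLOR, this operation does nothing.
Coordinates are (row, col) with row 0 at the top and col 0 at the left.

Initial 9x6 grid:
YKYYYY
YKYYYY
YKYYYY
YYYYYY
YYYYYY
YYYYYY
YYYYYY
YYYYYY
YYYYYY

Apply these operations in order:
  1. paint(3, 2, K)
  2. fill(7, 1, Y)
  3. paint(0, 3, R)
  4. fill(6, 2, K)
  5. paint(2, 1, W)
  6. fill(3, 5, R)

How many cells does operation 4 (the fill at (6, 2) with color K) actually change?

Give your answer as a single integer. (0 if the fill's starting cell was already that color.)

After op 1 paint(3,2,K):
YKYYYY
YKYYYY
YKYYYY
YYKYYY
YYYYYY
YYYYYY
YYYYYY
YYYYYY
YYYYYY
After op 2 fill(7,1,Y) [0 cells changed]:
YKYYYY
YKYYYY
YKYYYY
YYKYYY
YYYYYY
YYYYYY
YYYYYY
YYYYYY
YYYYYY
After op 3 paint(0,3,R):
YKYRYY
YKYYYY
YKYYYY
YYKYYY
YYYYYY
YYYYYY
YYYYYY
YYYYYY
YYYYYY
After op 4 fill(6,2,K) [49 cells changed]:
KKKRKK
KKKKKK
KKKKKK
KKKKKK
KKKKKK
KKKKKK
KKKKKK
KKKKKK
KKKKKK

Answer: 49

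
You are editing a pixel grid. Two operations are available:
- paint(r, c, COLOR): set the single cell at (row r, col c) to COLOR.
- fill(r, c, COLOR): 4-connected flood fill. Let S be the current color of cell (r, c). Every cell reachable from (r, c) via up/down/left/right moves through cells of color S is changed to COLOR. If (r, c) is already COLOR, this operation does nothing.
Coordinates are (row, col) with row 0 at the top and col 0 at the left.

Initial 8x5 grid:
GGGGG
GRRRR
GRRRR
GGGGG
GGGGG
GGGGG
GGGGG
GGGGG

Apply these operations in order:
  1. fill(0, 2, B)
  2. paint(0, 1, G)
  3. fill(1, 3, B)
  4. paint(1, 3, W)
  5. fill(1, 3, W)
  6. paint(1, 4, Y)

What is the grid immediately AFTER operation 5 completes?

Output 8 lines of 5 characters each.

After op 1 fill(0,2,B) [32 cells changed]:
BBBBB
BRRRR
BRRRR
BBBBB
BBBBB
BBBBB
BBBBB
BBBBB
After op 2 paint(0,1,G):
BGBBB
BRRRR
BRRRR
BBBBB
BBBBB
BBBBB
BBBBB
BBBBB
After op 3 fill(1,3,B) [8 cells changed]:
BGBBB
BBBBB
BBBBB
BBBBB
BBBBB
BBBBB
BBBBB
BBBBB
After op 4 paint(1,3,W):
BGBBB
BBBWB
BBBBB
BBBBB
BBBBB
BBBBB
BBBBB
BBBBB
After op 5 fill(1,3,W) [0 cells changed]:
BGBBB
BBBWB
BBBBB
BBBBB
BBBBB
BBBBB
BBBBB
BBBBB

Answer: BGBBB
BBBWB
BBBBB
BBBBB
BBBBB
BBBBB
BBBBB
BBBBB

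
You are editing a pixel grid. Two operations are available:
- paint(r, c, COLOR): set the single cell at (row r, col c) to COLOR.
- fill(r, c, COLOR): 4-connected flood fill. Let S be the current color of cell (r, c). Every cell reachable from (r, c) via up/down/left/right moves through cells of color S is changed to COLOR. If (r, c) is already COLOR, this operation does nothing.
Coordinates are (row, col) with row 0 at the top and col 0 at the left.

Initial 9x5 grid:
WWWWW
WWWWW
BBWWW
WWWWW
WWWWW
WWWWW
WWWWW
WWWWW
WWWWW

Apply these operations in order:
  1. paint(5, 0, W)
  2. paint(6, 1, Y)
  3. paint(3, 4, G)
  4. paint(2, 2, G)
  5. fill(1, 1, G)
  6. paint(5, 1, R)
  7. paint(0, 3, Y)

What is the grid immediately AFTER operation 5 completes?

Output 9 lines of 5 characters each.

After op 1 paint(5,0,W):
WWWWW
WWWWW
BBWWW
WWWWW
WWWWW
WWWWW
WWWWW
WWWWW
WWWWW
After op 2 paint(6,1,Y):
WWWWW
WWWWW
BBWWW
WWWWW
WWWWW
WWWWW
WYWWW
WWWWW
WWWWW
After op 3 paint(3,4,G):
WWWWW
WWWWW
BBWWW
WWWWG
WWWWW
WWWWW
WYWWW
WWWWW
WWWWW
After op 4 paint(2,2,G):
WWWWW
WWWWW
BBGWW
WWWWG
WWWWW
WWWWW
WYWWW
WWWWW
WWWWW
After op 5 fill(1,1,G) [40 cells changed]:
GGGGG
GGGGG
BBGGG
GGGGG
GGGGG
GGGGG
GYGGG
GGGGG
GGGGG

Answer: GGGGG
GGGGG
BBGGG
GGGGG
GGGGG
GGGGG
GYGGG
GGGGG
GGGGG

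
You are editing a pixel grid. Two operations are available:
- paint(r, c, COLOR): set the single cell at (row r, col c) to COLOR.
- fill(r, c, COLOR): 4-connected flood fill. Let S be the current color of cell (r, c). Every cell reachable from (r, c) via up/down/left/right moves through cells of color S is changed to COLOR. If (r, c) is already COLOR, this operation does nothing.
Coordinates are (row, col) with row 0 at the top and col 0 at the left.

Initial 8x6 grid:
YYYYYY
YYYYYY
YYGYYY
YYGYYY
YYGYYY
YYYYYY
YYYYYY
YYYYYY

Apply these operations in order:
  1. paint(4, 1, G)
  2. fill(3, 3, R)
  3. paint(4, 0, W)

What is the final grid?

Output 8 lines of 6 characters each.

After op 1 paint(4,1,G):
YYYYYY
YYYYYY
YYGYYY
YYGYYY
YGGYYY
YYYYYY
YYYYYY
YYYYYY
After op 2 fill(3,3,R) [44 cells changed]:
RRRRRR
RRRRRR
RRGRRR
RRGRRR
RGGRRR
RRRRRR
RRRRRR
RRRRRR
After op 3 paint(4,0,W):
RRRRRR
RRRRRR
RRGRRR
RRGRRR
WGGRRR
RRRRRR
RRRRRR
RRRRRR

Answer: RRRRRR
RRRRRR
RRGRRR
RRGRRR
WGGRRR
RRRRRR
RRRRRR
RRRRRR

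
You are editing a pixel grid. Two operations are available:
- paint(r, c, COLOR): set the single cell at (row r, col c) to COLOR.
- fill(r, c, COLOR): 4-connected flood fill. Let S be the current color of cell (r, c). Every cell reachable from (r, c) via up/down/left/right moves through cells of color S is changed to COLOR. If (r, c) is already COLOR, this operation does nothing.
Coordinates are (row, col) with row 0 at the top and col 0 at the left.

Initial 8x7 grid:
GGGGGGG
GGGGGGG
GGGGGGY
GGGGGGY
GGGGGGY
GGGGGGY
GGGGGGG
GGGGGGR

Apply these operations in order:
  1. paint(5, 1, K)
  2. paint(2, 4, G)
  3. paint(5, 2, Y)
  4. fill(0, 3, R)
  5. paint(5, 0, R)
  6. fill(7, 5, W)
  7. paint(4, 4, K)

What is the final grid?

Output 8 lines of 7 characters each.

Answer: WWWWWWW
WWWWWWW
WWWWWWY
WWWWWWY
WWWWKWY
WKYWWWY
WWWWWWW
WWWWWWW

Derivation:
After op 1 paint(5,1,K):
GGGGGGG
GGGGGGG
GGGGGGY
GGGGGGY
GGGGGGY
GKGGGGY
GGGGGGG
GGGGGGR
After op 2 paint(2,4,G):
GGGGGGG
GGGGGGG
GGGGGGY
GGGGGGY
GGGGGGY
GKGGGGY
GGGGGGG
GGGGGGR
After op 3 paint(5,2,Y):
GGGGGGG
GGGGGGG
GGGGGGY
GGGGGGY
GGGGGGY
GKYGGGY
GGGGGGG
GGGGGGR
After op 4 fill(0,3,R) [49 cells changed]:
RRRRRRR
RRRRRRR
RRRRRRY
RRRRRRY
RRRRRRY
RKYRRRY
RRRRRRR
RRRRRRR
After op 5 paint(5,0,R):
RRRRRRR
RRRRRRR
RRRRRRY
RRRRRRY
RRRRRRY
RKYRRRY
RRRRRRR
RRRRRRR
After op 6 fill(7,5,W) [50 cells changed]:
WWWWWWW
WWWWWWW
WWWWWWY
WWWWWWY
WWWWWWY
WKYWWWY
WWWWWWW
WWWWWWW
After op 7 paint(4,4,K):
WWWWWWW
WWWWWWW
WWWWWWY
WWWWWWY
WWWWKWY
WKYWWWY
WWWWWWW
WWWWWWW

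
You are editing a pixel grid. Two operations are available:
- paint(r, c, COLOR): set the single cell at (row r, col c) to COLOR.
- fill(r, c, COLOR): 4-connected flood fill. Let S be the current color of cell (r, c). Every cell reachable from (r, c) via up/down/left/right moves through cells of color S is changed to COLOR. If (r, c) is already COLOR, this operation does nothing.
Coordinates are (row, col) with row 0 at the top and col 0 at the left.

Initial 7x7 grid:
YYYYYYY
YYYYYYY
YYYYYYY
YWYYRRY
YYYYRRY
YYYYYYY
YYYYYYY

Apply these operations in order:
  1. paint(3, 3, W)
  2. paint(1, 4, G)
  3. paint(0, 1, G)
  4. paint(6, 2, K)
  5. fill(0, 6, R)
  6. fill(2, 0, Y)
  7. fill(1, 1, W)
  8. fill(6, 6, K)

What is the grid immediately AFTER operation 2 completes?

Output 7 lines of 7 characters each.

Answer: YYYYYYY
YYYYGYY
YYYYYYY
YWYWRRY
YYYYRRY
YYYYYYY
YYYYYYY

Derivation:
After op 1 paint(3,3,W):
YYYYYYY
YYYYYYY
YYYYYYY
YWYWRRY
YYYYRRY
YYYYYYY
YYYYYYY
After op 2 paint(1,4,G):
YYYYYYY
YYYYGYY
YYYYYYY
YWYWRRY
YYYYRRY
YYYYYYY
YYYYYYY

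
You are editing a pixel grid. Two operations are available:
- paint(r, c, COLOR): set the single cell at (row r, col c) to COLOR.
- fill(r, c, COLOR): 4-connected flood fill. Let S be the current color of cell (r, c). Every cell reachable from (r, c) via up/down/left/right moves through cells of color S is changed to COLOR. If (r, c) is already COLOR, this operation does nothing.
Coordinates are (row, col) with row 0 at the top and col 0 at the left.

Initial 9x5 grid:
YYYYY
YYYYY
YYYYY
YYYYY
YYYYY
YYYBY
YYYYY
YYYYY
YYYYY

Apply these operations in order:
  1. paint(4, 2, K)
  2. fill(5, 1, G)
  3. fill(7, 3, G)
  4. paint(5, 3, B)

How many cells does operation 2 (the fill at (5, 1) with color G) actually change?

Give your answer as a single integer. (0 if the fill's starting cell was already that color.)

Answer: 43

Derivation:
After op 1 paint(4,2,K):
YYYYY
YYYYY
YYYYY
YYYYY
YYKYY
YYYBY
YYYYY
YYYYY
YYYYY
After op 2 fill(5,1,G) [43 cells changed]:
GGGGG
GGGGG
GGGGG
GGGGG
GGKGG
GGGBG
GGGGG
GGGGG
GGGGG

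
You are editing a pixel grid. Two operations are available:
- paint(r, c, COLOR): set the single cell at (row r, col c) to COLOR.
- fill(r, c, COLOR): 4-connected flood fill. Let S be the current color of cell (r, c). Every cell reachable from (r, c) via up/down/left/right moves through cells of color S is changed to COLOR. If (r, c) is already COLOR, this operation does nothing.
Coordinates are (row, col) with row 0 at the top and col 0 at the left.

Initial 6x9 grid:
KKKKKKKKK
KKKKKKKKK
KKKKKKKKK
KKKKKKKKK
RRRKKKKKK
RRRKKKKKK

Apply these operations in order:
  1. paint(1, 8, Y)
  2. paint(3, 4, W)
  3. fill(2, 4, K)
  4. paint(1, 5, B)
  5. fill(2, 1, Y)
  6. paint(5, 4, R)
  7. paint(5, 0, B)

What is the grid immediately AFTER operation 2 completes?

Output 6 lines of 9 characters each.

After op 1 paint(1,8,Y):
KKKKKKKKK
KKKKKKKKY
KKKKKKKKK
KKKKKKKKK
RRRKKKKKK
RRRKKKKKK
After op 2 paint(3,4,W):
KKKKKKKKK
KKKKKKKKY
KKKKKKKKK
KKKKWKKKK
RRRKKKKKK
RRRKKKKKK

Answer: KKKKKKKKK
KKKKKKKKY
KKKKKKKKK
KKKKWKKKK
RRRKKKKKK
RRRKKKKKK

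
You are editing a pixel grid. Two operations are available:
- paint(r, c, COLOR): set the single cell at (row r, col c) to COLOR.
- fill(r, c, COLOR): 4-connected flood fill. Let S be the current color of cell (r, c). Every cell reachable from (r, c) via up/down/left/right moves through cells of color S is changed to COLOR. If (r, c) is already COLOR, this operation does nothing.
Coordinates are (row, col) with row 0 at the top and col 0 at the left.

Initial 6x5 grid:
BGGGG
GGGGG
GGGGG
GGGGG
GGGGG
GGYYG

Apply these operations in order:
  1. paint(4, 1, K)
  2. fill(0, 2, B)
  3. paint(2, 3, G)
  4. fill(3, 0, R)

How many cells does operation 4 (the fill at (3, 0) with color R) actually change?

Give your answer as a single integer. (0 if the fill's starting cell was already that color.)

Answer: 26

Derivation:
After op 1 paint(4,1,K):
BGGGG
GGGGG
GGGGG
GGGGG
GKGGG
GGYYG
After op 2 fill(0,2,B) [26 cells changed]:
BBBBB
BBBBB
BBBBB
BBBBB
BKBBB
BBYYB
After op 3 paint(2,3,G):
BBBBB
BBBBB
BBBGB
BBBBB
BKBBB
BBYYB
After op 4 fill(3,0,R) [26 cells changed]:
RRRRR
RRRRR
RRRGR
RRRRR
RKRRR
RRYYR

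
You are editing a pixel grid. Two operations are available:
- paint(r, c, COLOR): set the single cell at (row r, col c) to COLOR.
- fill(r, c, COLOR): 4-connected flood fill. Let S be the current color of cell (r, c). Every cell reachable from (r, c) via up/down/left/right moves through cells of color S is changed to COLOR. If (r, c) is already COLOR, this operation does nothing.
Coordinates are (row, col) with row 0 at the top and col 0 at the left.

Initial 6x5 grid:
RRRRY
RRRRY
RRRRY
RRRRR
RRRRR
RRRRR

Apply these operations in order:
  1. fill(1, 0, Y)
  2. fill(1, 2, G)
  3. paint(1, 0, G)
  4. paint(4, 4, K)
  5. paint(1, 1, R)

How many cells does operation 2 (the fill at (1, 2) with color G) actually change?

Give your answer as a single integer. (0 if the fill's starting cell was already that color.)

After op 1 fill(1,0,Y) [27 cells changed]:
YYYYY
YYYYY
YYYYY
YYYYY
YYYYY
YYYYY
After op 2 fill(1,2,G) [30 cells changed]:
GGGGG
GGGGG
GGGGG
GGGGG
GGGGG
GGGGG

Answer: 30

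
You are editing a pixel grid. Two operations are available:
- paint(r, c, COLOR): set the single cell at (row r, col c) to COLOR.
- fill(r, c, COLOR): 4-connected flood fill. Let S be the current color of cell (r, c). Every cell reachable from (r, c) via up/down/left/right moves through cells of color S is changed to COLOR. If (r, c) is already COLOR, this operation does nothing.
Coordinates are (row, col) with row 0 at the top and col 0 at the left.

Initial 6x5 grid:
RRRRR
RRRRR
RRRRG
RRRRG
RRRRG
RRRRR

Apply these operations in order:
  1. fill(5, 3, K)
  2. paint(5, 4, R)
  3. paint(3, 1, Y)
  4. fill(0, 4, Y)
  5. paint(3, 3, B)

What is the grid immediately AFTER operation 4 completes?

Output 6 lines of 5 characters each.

Answer: YYYYY
YYYYY
YYYYG
YYYYG
YYYYG
YYYYR

Derivation:
After op 1 fill(5,3,K) [27 cells changed]:
KKKKK
KKKKK
KKKKG
KKKKG
KKKKG
KKKKK
After op 2 paint(5,4,R):
KKKKK
KKKKK
KKKKG
KKKKG
KKKKG
KKKKR
After op 3 paint(3,1,Y):
KKKKK
KKKKK
KKKKG
KYKKG
KKKKG
KKKKR
After op 4 fill(0,4,Y) [25 cells changed]:
YYYYY
YYYYY
YYYYG
YYYYG
YYYYG
YYYYR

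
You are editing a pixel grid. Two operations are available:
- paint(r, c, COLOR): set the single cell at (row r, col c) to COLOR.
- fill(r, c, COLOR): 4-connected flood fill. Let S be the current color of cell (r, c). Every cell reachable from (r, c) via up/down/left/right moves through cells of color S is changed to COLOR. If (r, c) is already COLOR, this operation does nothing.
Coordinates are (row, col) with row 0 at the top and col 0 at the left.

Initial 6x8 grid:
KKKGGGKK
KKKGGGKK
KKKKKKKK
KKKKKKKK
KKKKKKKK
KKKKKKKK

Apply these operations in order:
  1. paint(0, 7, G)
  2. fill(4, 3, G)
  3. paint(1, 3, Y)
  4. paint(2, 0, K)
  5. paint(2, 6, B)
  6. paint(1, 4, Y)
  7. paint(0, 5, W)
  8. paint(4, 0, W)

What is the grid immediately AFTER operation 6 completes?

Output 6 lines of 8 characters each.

Answer: GGGGGGGG
GGGYYGGG
KGGGGGBG
GGGGGGGG
GGGGGGGG
GGGGGGGG

Derivation:
After op 1 paint(0,7,G):
KKKGGGKG
KKKGGGKK
KKKKKKKK
KKKKKKKK
KKKKKKKK
KKKKKKKK
After op 2 fill(4,3,G) [41 cells changed]:
GGGGGGGG
GGGGGGGG
GGGGGGGG
GGGGGGGG
GGGGGGGG
GGGGGGGG
After op 3 paint(1,3,Y):
GGGGGGGG
GGGYGGGG
GGGGGGGG
GGGGGGGG
GGGGGGGG
GGGGGGGG
After op 4 paint(2,0,K):
GGGGGGGG
GGGYGGGG
KGGGGGGG
GGGGGGGG
GGGGGGGG
GGGGGGGG
After op 5 paint(2,6,B):
GGGGGGGG
GGGYGGGG
KGGGGGBG
GGGGGGGG
GGGGGGGG
GGGGGGGG
After op 6 paint(1,4,Y):
GGGGGGGG
GGGYYGGG
KGGGGGBG
GGGGGGGG
GGGGGGGG
GGGGGGGG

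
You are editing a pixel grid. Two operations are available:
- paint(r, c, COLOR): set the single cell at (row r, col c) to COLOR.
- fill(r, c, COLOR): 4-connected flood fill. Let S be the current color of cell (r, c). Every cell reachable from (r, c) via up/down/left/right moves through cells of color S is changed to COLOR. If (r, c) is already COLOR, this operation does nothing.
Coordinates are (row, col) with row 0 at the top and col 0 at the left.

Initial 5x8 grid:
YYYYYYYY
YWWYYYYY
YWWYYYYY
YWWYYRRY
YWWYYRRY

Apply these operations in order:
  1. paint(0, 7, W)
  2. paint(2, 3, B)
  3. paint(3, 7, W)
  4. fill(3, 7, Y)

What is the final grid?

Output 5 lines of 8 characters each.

After op 1 paint(0,7,W):
YYYYYYYW
YWWYYYYY
YWWYYYYY
YWWYYRRY
YWWYYRRY
After op 2 paint(2,3,B):
YYYYYYYW
YWWYYYYY
YWWBYYYY
YWWYYRRY
YWWYYRRY
After op 3 paint(3,7,W):
YYYYYYYW
YWWYYYYY
YWWBYYYY
YWWYYRRW
YWWYYRRY
After op 4 fill(3,7,Y) [1 cells changed]:
YYYYYYYW
YWWYYYYY
YWWBYYYY
YWWYYRRY
YWWYYRRY

Answer: YYYYYYYW
YWWYYYYY
YWWBYYYY
YWWYYRRY
YWWYYRRY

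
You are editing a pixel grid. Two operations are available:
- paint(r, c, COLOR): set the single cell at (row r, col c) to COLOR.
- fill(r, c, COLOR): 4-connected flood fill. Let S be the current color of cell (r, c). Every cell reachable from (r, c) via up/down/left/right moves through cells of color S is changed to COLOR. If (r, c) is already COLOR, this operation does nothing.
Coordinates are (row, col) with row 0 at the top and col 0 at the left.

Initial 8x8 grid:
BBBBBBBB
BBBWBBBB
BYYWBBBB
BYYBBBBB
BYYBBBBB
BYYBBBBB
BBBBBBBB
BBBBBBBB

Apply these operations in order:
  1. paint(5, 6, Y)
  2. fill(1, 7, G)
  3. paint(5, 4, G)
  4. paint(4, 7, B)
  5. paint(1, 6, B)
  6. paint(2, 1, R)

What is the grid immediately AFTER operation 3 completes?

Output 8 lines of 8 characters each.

After op 1 paint(5,6,Y):
BBBBBBBB
BBBWBBBB
BYYWBBBB
BYYBBBBB
BYYBBBBB
BYYBBBYB
BBBBBBBB
BBBBBBBB
After op 2 fill(1,7,G) [53 cells changed]:
GGGGGGGG
GGGWGGGG
GYYWGGGG
GYYGGGGG
GYYGGGGG
GYYGGGYG
GGGGGGGG
GGGGGGGG
After op 3 paint(5,4,G):
GGGGGGGG
GGGWGGGG
GYYWGGGG
GYYGGGGG
GYYGGGGG
GYYGGGYG
GGGGGGGG
GGGGGGGG

Answer: GGGGGGGG
GGGWGGGG
GYYWGGGG
GYYGGGGG
GYYGGGGG
GYYGGGYG
GGGGGGGG
GGGGGGGG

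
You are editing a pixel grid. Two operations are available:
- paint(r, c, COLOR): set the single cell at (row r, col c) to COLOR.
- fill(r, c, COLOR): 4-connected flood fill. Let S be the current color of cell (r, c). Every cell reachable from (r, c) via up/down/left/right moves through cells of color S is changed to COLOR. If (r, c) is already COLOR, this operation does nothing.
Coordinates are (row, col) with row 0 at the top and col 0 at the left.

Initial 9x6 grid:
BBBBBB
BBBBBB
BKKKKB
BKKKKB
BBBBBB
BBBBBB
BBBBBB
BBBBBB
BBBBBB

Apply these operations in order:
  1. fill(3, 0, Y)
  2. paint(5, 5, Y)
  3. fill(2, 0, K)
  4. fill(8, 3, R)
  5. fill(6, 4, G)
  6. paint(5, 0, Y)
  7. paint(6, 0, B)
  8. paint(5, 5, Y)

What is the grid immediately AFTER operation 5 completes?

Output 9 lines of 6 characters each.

Answer: GGGGGG
GGGGGG
GGGGGG
GGGGGG
GGGGGG
GGGGGG
GGGGGG
GGGGGG
GGGGGG

Derivation:
After op 1 fill(3,0,Y) [46 cells changed]:
YYYYYY
YYYYYY
YKKKKY
YKKKKY
YYYYYY
YYYYYY
YYYYYY
YYYYYY
YYYYYY
After op 2 paint(5,5,Y):
YYYYYY
YYYYYY
YKKKKY
YKKKKY
YYYYYY
YYYYYY
YYYYYY
YYYYYY
YYYYYY
After op 3 fill(2,0,K) [46 cells changed]:
KKKKKK
KKKKKK
KKKKKK
KKKKKK
KKKKKK
KKKKKK
KKKKKK
KKKKKK
KKKKKK
After op 4 fill(8,3,R) [54 cells changed]:
RRRRRR
RRRRRR
RRRRRR
RRRRRR
RRRRRR
RRRRRR
RRRRRR
RRRRRR
RRRRRR
After op 5 fill(6,4,G) [54 cells changed]:
GGGGGG
GGGGGG
GGGGGG
GGGGGG
GGGGGG
GGGGGG
GGGGGG
GGGGGG
GGGGGG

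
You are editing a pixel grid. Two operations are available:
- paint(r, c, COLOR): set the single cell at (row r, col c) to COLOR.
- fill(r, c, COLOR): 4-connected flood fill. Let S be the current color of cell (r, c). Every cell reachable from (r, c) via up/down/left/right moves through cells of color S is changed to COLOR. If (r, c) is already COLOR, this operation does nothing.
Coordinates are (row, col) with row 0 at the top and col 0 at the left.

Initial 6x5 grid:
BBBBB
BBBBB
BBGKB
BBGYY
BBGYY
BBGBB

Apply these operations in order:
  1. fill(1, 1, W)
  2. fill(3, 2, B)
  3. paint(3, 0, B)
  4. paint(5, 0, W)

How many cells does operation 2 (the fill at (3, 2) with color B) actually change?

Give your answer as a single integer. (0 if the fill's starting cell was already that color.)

After op 1 fill(1,1,W) [19 cells changed]:
WWWWW
WWWWW
WWGKW
WWGYY
WWGYY
WWGBB
After op 2 fill(3,2,B) [4 cells changed]:
WWWWW
WWWWW
WWBKW
WWBYY
WWBYY
WWBBB

Answer: 4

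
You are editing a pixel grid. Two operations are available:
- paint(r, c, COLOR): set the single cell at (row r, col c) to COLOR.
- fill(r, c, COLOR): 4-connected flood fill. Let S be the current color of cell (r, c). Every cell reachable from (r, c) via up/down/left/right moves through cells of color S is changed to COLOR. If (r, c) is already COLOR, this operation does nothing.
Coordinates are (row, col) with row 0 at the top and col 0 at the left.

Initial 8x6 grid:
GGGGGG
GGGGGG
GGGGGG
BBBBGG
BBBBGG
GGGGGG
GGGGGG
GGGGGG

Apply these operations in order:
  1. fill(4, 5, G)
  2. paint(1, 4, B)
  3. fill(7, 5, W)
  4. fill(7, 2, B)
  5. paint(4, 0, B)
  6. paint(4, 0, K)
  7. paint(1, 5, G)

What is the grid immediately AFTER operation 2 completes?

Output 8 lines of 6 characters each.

After op 1 fill(4,5,G) [0 cells changed]:
GGGGGG
GGGGGG
GGGGGG
BBBBGG
BBBBGG
GGGGGG
GGGGGG
GGGGGG
After op 2 paint(1,4,B):
GGGGGG
GGGGBG
GGGGGG
BBBBGG
BBBBGG
GGGGGG
GGGGGG
GGGGGG

Answer: GGGGGG
GGGGBG
GGGGGG
BBBBGG
BBBBGG
GGGGGG
GGGGGG
GGGGGG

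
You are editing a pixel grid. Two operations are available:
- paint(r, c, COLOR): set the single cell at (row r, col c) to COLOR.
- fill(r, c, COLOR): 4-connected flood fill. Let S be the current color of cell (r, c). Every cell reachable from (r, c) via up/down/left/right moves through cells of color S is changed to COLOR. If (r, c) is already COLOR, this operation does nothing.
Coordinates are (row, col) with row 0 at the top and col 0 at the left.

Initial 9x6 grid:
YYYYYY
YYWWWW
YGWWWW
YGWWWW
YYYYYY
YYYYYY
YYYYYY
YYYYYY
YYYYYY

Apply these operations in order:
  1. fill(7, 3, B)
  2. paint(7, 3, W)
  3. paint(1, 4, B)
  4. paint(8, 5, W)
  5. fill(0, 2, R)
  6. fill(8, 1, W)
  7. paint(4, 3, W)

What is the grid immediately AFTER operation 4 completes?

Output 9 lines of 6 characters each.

Answer: BBBBBB
BBWWBW
BGWWWW
BGWWWW
BBBBBB
BBBBBB
BBBBBB
BBBWBB
BBBBBW

Derivation:
After op 1 fill(7,3,B) [40 cells changed]:
BBBBBB
BBWWWW
BGWWWW
BGWWWW
BBBBBB
BBBBBB
BBBBBB
BBBBBB
BBBBBB
After op 2 paint(7,3,W):
BBBBBB
BBWWWW
BGWWWW
BGWWWW
BBBBBB
BBBBBB
BBBBBB
BBBWBB
BBBBBB
After op 3 paint(1,4,B):
BBBBBB
BBWWBW
BGWWWW
BGWWWW
BBBBBB
BBBBBB
BBBBBB
BBBWBB
BBBBBB
After op 4 paint(8,5,W):
BBBBBB
BBWWBW
BGWWWW
BGWWWW
BBBBBB
BBBBBB
BBBBBB
BBBWBB
BBBBBW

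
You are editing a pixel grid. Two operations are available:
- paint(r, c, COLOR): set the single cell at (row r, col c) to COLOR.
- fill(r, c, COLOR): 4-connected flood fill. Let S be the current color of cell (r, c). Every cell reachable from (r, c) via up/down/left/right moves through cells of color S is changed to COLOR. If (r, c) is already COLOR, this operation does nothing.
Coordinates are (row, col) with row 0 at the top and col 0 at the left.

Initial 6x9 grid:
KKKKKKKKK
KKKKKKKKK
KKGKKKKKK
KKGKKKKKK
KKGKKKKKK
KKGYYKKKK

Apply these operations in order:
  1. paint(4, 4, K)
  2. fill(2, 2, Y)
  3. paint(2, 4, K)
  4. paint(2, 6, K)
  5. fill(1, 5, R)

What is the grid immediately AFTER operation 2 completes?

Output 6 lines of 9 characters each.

After op 1 paint(4,4,K):
KKKKKKKKK
KKKKKKKKK
KKGKKKKKK
KKGKKKKKK
KKGKKKKKK
KKGYYKKKK
After op 2 fill(2,2,Y) [4 cells changed]:
KKKKKKKKK
KKKKKKKKK
KKYKKKKKK
KKYKKKKKK
KKYKKKKKK
KKYYYKKKK

Answer: KKKKKKKKK
KKKKKKKKK
KKYKKKKKK
KKYKKKKKK
KKYKKKKKK
KKYYYKKKK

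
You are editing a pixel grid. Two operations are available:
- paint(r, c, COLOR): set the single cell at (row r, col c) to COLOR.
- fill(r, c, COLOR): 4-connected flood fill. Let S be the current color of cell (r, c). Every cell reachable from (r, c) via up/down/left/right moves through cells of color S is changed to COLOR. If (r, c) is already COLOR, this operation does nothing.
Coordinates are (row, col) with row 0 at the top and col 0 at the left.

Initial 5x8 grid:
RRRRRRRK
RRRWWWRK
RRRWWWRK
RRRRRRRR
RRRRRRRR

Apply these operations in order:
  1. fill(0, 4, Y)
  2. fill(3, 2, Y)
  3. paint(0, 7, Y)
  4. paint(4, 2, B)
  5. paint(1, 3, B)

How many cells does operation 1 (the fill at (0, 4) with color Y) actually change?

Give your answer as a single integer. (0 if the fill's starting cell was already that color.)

After op 1 fill(0,4,Y) [31 cells changed]:
YYYYYYYK
YYYWWWYK
YYYWWWYK
YYYYYYYY
YYYYYYYY

Answer: 31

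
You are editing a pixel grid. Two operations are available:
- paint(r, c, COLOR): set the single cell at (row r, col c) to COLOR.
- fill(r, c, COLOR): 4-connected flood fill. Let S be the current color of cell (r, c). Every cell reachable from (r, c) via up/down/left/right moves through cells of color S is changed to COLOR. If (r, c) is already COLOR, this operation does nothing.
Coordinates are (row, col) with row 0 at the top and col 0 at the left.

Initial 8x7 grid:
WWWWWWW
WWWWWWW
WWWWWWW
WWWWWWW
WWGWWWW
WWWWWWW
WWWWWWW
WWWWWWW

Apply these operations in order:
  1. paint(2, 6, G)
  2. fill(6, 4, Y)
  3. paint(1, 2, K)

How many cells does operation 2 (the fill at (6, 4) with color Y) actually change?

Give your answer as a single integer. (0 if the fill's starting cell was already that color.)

After op 1 paint(2,6,G):
WWWWWWW
WWWWWWW
WWWWWWG
WWWWWWW
WWGWWWW
WWWWWWW
WWWWWWW
WWWWWWW
After op 2 fill(6,4,Y) [54 cells changed]:
YYYYYYY
YYYYYYY
YYYYYYG
YYYYYYY
YYGYYYY
YYYYYYY
YYYYYYY
YYYYYYY

Answer: 54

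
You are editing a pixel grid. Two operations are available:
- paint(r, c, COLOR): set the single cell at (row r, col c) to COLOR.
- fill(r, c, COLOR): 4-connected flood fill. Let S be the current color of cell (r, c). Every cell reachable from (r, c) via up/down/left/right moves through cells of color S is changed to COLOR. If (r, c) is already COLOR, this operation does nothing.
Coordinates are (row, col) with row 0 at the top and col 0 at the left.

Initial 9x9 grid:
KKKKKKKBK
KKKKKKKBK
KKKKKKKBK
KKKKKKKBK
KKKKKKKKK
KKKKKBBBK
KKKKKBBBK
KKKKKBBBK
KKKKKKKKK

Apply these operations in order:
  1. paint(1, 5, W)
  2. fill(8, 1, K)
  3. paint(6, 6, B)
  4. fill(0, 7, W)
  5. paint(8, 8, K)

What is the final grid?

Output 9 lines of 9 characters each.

Answer: KKKKKKKWK
KKKKKWKWK
KKKKKKKWK
KKKKKKKWK
KKKKKKKKK
KKKKKBBBK
KKKKKBBBK
KKKKKBBBK
KKKKKKKKK

Derivation:
After op 1 paint(1,5,W):
KKKKKKKBK
KKKKKWKBK
KKKKKKKBK
KKKKKKKBK
KKKKKKKKK
KKKKKBBBK
KKKKKBBBK
KKKKKBBBK
KKKKKKKKK
After op 2 fill(8,1,K) [0 cells changed]:
KKKKKKKBK
KKKKKWKBK
KKKKKKKBK
KKKKKKKBK
KKKKKKKKK
KKKKKBBBK
KKKKKBBBK
KKKKKBBBK
KKKKKKKKK
After op 3 paint(6,6,B):
KKKKKKKBK
KKKKKWKBK
KKKKKKKBK
KKKKKKKBK
KKKKKKKKK
KKKKKBBBK
KKKKKBBBK
KKKKKBBBK
KKKKKKKKK
After op 4 fill(0,7,W) [4 cells changed]:
KKKKKKKWK
KKKKKWKWK
KKKKKKKWK
KKKKKKKWK
KKKKKKKKK
KKKKKBBBK
KKKKKBBBK
KKKKKBBBK
KKKKKKKKK
After op 5 paint(8,8,K):
KKKKKKKWK
KKKKKWKWK
KKKKKKKWK
KKKKKKKWK
KKKKKKKKK
KKKKKBBBK
KKKKKBBBK
KKKKKBBBK
KKKKKKKKK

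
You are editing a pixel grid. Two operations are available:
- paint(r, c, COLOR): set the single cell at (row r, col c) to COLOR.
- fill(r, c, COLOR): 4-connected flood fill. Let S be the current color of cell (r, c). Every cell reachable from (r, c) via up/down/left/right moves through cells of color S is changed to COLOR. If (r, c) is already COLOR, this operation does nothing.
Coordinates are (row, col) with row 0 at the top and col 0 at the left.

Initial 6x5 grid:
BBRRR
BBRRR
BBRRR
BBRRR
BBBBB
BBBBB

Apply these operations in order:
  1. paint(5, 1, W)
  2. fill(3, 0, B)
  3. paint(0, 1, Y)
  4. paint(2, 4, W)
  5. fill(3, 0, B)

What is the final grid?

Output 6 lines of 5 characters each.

After op 1 paint(5,1,W):
BBRRR
BBRRR
BBRRR
BBRRR
BBBBB
BWBBB
After op 2 fill(3,0,B) [0 cells changed]:
BBRRR
BBRRR
BBRRR
BBRRR
BBBBB
BWBBB
After op 3 paint(0,1,Y):
BYRRR
BBRRR
BBRRR
BBRRR
BBBBB
BWBBB
After op 4 paint(2,4,W):
BYRRR
BBRRR
BBRRW
BBRRR
BBBBB
BWBBB
After op 5 fill(3,0,B) [0 cells changed]:
BYRRR
BBRRR
BBRRW
BBRRR
BBBBB
BWBBB

Answer: BYRRR
BBRRR
BBRRW
BBRRR
BBBBB
BWBBB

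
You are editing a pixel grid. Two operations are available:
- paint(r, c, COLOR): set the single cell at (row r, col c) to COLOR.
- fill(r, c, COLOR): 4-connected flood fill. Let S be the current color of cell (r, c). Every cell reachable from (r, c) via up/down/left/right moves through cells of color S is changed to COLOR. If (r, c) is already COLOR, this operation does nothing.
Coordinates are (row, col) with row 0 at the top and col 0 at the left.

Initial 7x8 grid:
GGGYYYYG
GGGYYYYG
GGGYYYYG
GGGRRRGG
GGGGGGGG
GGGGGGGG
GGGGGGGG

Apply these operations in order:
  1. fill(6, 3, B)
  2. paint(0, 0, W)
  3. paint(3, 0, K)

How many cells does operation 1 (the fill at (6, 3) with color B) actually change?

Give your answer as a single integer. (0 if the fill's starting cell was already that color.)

Answer: 41

Derivation:
After op 1 fill(6,3,B) [41 cells changed]:
BBBYYYYB
BBBYYYYB
BBBYYYYB
BBBRRRBB
BBBBBBBB
BBBBBBBB
BBBBBBBB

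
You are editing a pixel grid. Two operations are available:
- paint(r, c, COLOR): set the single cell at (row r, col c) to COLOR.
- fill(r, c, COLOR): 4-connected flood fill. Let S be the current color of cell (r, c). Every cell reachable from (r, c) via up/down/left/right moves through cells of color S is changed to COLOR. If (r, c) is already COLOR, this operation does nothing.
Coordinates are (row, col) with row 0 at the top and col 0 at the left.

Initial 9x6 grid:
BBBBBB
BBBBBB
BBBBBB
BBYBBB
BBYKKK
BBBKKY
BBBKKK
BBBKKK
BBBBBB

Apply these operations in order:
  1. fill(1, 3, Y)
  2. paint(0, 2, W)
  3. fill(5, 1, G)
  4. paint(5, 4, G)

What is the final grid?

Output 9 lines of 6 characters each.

After op 1 fill(1,3,Y) [40 cells changed]:
YYYYYY
YYYYYY
YYYYYY
YYYYYY
YYYKKK
YYYKKY
YYYKKK
YYYKKK
YYYYYY
After op 2 paint(0,2,W):
YYWYYY
YYYYYY
YYYYYY
YYYYYY
YYYKKK
YYYKKY
YYYKKK
YYYKKK
YYYYYY
After op 3 fill(5,1,G) [41 cells changed]:
GGWGGG
GGGGGG
GGGGGG
GGGGGG
GGGKKK
GGGKKY
GGGKKK
GGGKKK
GGGGGG
After op 4 paint(5,4,G):
GGWGGG
GGGGGG
GGGGGG
GGGGGG
GGGKKK
GGGKGY
GGGKKK
GGGKKK
GGGGGG

Answer: GGWGGG
GGGGGG
GGGGGG
GGGGGG
GGGKKK
GGGKGY
GGGKKK
GGGKKK
GGGGGG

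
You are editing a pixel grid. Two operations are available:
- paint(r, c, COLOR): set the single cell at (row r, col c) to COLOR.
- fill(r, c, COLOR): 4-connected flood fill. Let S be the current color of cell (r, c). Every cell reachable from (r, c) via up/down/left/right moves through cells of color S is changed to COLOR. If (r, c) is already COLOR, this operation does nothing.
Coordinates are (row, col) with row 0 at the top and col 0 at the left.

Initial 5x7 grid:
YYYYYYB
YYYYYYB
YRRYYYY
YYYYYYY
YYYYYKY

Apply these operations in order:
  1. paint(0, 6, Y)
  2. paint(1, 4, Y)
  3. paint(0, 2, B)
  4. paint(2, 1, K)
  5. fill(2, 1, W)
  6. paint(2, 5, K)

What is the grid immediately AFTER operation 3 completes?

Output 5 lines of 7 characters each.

Answer: YYBYYYY
YYYYYYB
YRRYYYY
YYYYYYY
YYYYYKY

Derivation:
After op 1 paint(0,6,Y):
YYYYYYY
YYYYYYB
YRRYYYY
YYYYYYY
YYYYYKY
After op 2 paint(1,4,Y):
YYYYYYY
YYYYYYB
YRRYYYY
YYYYYYY
YYYYYKY
After op 3 paint(0,2,B):
YYBYYYY
YYYYYYB
YRRYYYY
YYYYYYY
YYYYYKY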